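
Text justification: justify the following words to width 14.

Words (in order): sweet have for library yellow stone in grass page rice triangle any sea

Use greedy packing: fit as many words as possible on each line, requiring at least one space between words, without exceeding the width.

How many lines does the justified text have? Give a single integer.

Answer: 6

Derivation:
Line 1: ['sweet', 'have', 'for'] (min_width=14, slack=0)
Line 2: ['library', 'yellow'] (min_width=14, slack=0)
Line 3: ['stone', 'in', 'grass'] (min_width=14, slack=0)
Line 4: ['page', 'rice'] (min_width=9, slack=5)
Line 5: ['triangle', 'any'] (min_width=12, slack=2)
Line 6: ['sea'] (min_width=3, slack=11)
Total lines: 6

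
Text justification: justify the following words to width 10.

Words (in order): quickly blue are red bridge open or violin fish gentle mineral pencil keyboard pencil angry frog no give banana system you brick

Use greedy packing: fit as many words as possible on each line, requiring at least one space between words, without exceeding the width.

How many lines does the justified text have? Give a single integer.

Line 1: ['quickly'] (min_width=7, slack=3)
Line 2: ['blue', 'are'] (min_width=8, slack=2)
Line 3: ['red', 'bridge'] (min_width=10, slack=0)
Line 4: ['open', 'or'] (min_width=7, slack=3)
Line 5: ['violin'] (min_width=6, slack=4)
Line 6: ['fish'] (min_width=4, slack=6)
Line 7: ['gentle'] (min_width=6, slack=4)
Line 8: ['mineral'] (min_width=7, slack=3)
Line 9: ['pencil'] (min_width=6, slack=4)
Line 10: ['keyboard'] (min_width=8, slack=2)
Line 11: ['pencil'] (min_width=6, slack=4)
Line 12: ['angry', 'frog'] (min_width=10, slack=0)
Line 13: ['no', 'give'] (min_width=7, slack=3)
Line 14: ['banana'] (min_width=6, slack=4)
Line 15: ['system', 'you'] (min_width=10, slack=0)
Line 16: ['brick'] (min_width=5, slack=5)
Total lines: 16

Answer: 16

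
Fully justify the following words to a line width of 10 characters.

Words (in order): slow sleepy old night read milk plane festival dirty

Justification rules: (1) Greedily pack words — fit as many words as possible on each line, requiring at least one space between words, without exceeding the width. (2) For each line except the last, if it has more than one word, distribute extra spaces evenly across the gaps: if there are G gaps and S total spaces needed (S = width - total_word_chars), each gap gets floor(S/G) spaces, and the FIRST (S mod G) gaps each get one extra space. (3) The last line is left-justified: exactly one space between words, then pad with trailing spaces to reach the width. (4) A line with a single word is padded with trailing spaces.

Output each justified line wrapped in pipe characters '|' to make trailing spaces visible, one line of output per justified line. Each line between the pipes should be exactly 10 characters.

Answer: |slow      |
|sleepy old|
|night read|
|milk plane|
|festival  |
|dirty     |

Derivation:
Line 1: ['slow'] (min_width=4, slack=6)
Line 2: ['sleepy', 'old'] (min_width=10, slack=0)
Line 3: ['night', 'read'] (min_width=10, slack=0)
Line 4: ['milk', 'plane'] (min_width=10, slack=0)
Line 5: ['festival'] (min_width=8, slack=2)
Line 6: ['dirty'] (min_width=5, slack=5)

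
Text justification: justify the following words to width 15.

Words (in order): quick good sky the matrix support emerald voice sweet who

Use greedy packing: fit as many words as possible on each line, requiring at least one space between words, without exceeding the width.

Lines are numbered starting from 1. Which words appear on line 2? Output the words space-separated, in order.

Line 1: ['quick', 'good', 'sky'] (min_width=14, slack=1)
Line 2: ['the', 'matrix'] (min_width=10, slack=5)
Line 3: ['support', 'emerald'] (min_width=15, slack=0)
Line 4: ['voice', 'sweet', 'who'] (min_width=15, slack=0)

Answer: the matrix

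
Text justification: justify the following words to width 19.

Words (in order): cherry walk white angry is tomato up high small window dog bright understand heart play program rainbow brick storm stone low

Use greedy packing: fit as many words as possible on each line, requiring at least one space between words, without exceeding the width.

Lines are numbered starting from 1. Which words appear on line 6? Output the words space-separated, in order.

Answer: play program

Derivation:
Line 1: ['cherry', 'walk', 'white'] (min_width=17, slack=2)
Line 2: ['angry', 'is', 'tomato', 'up'] (min_width=18, slack=1)
Line 3: ['high', 'small', 'window'] (min_width=17, slack=2)
Line 4: ['dog', 'bright'] (min_width=10, slack=9)
Line 5: ['understand', 'heart'] (min_width=16, slack=3)
Line 6: ['play', 'program'] (min_width=12, slack=7)
Line 7: ['rainbow', 'brick', 'storm'] (min_width=19, slack=0)
Line 8: ['stone', 'low'] (min_width=9, slack=10)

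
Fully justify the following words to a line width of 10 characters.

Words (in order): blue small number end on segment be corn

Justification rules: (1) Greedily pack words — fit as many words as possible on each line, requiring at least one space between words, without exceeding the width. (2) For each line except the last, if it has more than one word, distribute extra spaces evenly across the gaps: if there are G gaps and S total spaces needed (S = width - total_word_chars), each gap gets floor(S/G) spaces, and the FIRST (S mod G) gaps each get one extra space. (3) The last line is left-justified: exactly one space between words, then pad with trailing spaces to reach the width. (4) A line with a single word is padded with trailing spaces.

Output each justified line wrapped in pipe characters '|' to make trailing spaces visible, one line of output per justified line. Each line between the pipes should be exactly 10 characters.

Line 1: ['blue', 'small'] (min_width=10, slack=0)
Line 2: ['number', 'end'] (min_width=10, slack=0)
Line 3: ['on', 'segment'] (min_width=10, slack=0)
Line 4: ['be', 'corn'] (min_width=7, slack=3)

Answer: |blue small|
|number end|
|on segment|
|be corn   |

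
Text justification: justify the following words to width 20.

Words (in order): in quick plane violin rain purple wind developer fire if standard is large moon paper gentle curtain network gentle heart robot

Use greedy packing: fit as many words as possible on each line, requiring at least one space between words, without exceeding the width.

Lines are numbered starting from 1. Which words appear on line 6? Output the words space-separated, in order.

Answer: curtain network

Derivation:
Line 1: ['in', 'quick', 'plane'] (min_width=14, slack=6)
Line 2: ['violin', 'rain', 'purple'] (min_width=18, slack=2)
Line 3: ['wind', 'developer', 'fire'] (min_width=19, slack=1)
Line 4: ['if', 'standard', 'is', 'large'] (min_width=20, slack=0)
Line 5: ['moon', 'paper', 'gentle'] (min_width=17, slack=3)
Line 6: ['curtain', 'network'] (min_width=15, slack=5)
Line 7: ['gentle', 'heart', 'robot'] (min_width=18, slack=2)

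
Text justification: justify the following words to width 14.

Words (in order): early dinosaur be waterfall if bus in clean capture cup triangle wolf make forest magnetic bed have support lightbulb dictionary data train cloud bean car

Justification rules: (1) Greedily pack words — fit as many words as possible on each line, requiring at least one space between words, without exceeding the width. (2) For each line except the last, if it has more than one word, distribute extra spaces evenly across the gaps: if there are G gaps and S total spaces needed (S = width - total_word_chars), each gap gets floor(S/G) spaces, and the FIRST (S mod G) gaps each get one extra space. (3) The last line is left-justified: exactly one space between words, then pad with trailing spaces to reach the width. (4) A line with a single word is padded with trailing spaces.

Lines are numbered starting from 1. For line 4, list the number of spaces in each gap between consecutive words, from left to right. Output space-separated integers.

Answer: 2

Derivation:
Line 1: ['early', 'dinosaur'] (min_width=14, slack=0)
Line 2: ['be', 'waterfall'] (min_width=12, slack=2)
Line 3: ['if', 'bus', 'in'] (min_width=9, slack=5)
Line 4: ['clean', 'capture'] (min_width=13, slack=1)
Line 5: ['cup', 'triangle'] (min_width=12, slack=2)
Line 6: ['wolf', 'make'] (min_width=9, slack=5)
Line 7: ['forest'] (min_width=6, slack=8)
Line 8: ['magnetic', 'bed'] (min_width=12, slack=2)
Line 9: ['have', 'support'] (min_width=12, slack=2)
Line 10: ['lightbulb'] (min_width=9, slack=5)
Line 11: ['dictionary'] (min_width=10, slack=4)
Line 12: ['data', 'train'] (min_width=10, slack=4)
Line 13: ['cloud', 'bean', 'car'] (min_width=14, slack=0)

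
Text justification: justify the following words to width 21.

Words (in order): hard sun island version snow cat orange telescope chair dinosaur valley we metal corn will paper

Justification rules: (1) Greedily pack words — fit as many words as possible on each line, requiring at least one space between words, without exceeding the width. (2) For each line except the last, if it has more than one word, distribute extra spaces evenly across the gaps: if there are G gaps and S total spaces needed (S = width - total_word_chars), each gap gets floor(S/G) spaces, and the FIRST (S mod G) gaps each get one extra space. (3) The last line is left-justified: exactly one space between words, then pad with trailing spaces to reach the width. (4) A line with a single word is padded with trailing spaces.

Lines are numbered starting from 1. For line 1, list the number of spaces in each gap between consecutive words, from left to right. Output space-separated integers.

Answer: 4 4

Derivation:
Line 1: ['hard', 'sun', 'island'] (min_width=15, slack=6)
Line 2: ['version', 'snow', 'cat'] (min_width=16, slack=5)
Line 3: ['orange', 'telescope'] (min_width=16, slack=5)
Line 4: ['chair', 'dinosaur', 'valley'] (min_width=21, slack=0)
Line 5: ['we', 'metal', 'corn', 'will'] (min_width=18, slack=3)
Line 6: ['paper'] (min_width=5, slack=16)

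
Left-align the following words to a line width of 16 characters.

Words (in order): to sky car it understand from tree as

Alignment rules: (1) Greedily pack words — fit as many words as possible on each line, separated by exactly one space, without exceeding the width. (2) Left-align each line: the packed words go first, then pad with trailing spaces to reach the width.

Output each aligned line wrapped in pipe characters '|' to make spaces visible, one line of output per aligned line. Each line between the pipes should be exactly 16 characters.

Line 1: ['to', 'sky', 'car', 'it'] (min_width=13, slack=3)
Line 2: ['understand', 'from'] (min_width=15, slack=1)
Line 3: ['tree', 'as'] (min_width=7, slack=9)

Answer: |to sky car it   |
|understand from |
|tree as         |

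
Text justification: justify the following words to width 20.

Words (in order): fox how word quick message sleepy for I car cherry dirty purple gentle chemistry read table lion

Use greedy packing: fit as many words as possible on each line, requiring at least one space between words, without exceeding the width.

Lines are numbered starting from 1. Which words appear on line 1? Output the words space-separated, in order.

Line 1: ['fox', 'how', 'word', 'quick'] (min_width=18, slack=2)
Line 2: ['message', 'sleepy', 'for', 'I'] (min_width=20, slack=0)
Line 3: ['car', 'cherry', 'dirty'] (min_width=16, slack=4)
Line 4: ['purple', 'gentle'] (min_width=13, slack=7)
Line 5: ['chemistry', 'read', 'table'] (min_width=20, slack=0)
Line 6: ['lion'] (min_width=4, slack=16)

Answer: fox how word quick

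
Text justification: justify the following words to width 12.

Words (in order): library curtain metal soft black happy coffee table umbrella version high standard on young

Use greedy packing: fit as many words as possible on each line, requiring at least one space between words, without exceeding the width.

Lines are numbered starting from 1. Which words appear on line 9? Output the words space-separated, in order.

Line 1: ['library'] (min_width=7, slack=5)
Line 2: ['curtain'] (min_width=7, slack=5)
Line 3: ['metal', 'soft'] (min_width=10, slack=2)
Line 4: ['black', 'happy'] (min_width=11, slack=1)
Line 5: ['coffee', 'table'] (min_width=12, slack=0)
Line 6: ['umbrella'] (min_width=8, slack=4)
Line 7: ['version', 'high'] (min_width=12, slack=0)
Line 8: ['standard', 'on'] (min_width=11, slack=1)
Line 9: ['young'] (min_width=5, slack=7)

Answer: young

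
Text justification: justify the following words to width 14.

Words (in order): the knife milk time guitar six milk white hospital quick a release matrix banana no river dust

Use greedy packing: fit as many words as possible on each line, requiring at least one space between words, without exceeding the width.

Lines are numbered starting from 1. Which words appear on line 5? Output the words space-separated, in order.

Line 1: ['the', 'knife', 'milk'] (min_width=14, slack=0)
Line 2: ['time', 'guitar'] (min_width=11, slack=3)
Line 3: ['six', 'milk', 'white'] (min_width=14, slack=0)
Line 4: ['hospital', 'quick'] (min_width=14, slack=0)
Line 5: ['a', 'release'] (min_width=9, slack=5)
Line 6: ['matrix', 'banana'] (min_width=13, slack=1)
Line 7: ['no', 'river', 'dust'] (min_width=13, slack=1)

Answer: a release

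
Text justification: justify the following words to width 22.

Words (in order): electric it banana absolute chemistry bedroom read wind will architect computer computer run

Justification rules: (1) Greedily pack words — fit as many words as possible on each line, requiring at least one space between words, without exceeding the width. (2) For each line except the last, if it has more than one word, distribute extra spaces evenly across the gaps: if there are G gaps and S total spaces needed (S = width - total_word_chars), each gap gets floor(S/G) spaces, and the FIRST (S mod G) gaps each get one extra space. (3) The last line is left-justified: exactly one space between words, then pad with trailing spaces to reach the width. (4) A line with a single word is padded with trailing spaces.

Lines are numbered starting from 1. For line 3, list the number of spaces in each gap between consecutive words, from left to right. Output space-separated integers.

Line 1: ['electric', 'it', 'banana'] (min_width=18, slack=4)
Line 2: ['absolute', 'chemistry'] (min_width=18, slack=4)
Line 3: ['bedroom', 'read', 'wind', 'will'] (min_width=22, slack=0)
Line 4: ['architect', 'computer'] (min_width=18, slack=4)
Line 5: ['computer', 'run'] (min_width=12, slack=10)

Answer: 1 1 1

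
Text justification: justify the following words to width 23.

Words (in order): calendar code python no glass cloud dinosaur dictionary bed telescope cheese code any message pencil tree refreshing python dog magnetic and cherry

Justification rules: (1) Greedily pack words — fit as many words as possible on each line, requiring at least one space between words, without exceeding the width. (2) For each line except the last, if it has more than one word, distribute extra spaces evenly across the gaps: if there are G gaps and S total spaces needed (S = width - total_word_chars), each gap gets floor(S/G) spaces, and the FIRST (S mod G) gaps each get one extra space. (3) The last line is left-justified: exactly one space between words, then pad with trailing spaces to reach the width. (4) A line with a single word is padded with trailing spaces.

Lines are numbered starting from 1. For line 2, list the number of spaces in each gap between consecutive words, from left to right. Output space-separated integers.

Line 1: ['calendar', 'code', 'python', 'no'] (min_width=23, slack=0)
Line 2: ['glass', 'cloud', 'dinosaur'] (min_width=20, slack=3)
Line 3: ['dictionary', 'bed'] (min_width=14, slack=9)
Line 4: ['telescope', 'cheese', 'code'] (min_width=21, slack=2)
Line 5: ['any', 'message', 'pencil', 'tree'] (min_width=23, slack=0)
Line 6: ['refreshing', 'python', 'dog'] (min_width=21, slack=2)
Line 7: ['magnetic', 'and', 'cherry'] (min_width=19, slack=4)

Answer: 3 2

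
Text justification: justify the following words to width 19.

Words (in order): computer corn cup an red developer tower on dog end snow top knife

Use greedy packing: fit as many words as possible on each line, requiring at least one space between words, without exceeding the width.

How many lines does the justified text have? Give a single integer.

Line 1: ['computer', 'corn', 'cup'] (min_width=17, slack=2)
Line 2: ['an', 'red', 'developer'] (min_width=16, slack=3)
Line 3: ['tower', 'on', 'dog', 'end'] (min_width=16, slack=3)
Line 4: ['snow', 'top', 'knife'] (min_width=14, slack=5)
Total lines: 4

Answer: 4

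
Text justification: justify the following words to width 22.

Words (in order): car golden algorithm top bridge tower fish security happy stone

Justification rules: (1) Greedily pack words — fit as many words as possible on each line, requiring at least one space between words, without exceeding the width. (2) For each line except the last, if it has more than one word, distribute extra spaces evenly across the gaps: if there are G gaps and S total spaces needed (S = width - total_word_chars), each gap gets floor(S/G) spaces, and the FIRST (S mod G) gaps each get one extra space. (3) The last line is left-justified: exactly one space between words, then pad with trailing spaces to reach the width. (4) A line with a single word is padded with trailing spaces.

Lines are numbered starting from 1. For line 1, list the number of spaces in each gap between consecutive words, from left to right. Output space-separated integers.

Line 1: ['car', 'golden', 'algorithm'] (min_width=20, slack=2)
Line 2: ['top', 'bridge', 'tower', 'fish'] (min_width=21, slack=1)
Line 3: ['security', 'happy', 'stone'] (min_width=20, slack=2)

Answer: 2 2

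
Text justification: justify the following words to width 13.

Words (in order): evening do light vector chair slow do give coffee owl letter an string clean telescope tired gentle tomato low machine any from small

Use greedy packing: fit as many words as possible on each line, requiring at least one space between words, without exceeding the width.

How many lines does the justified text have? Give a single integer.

Answer: 11

Derivation:
Line 1: ['evening', 'do'] (min_width=10, slack=3)
Line 2: ['light', 'vector'] (min_width=12, slack=1)
Line 3: ['chair', 'slow', 'do'] (min_width=13, slack=0)
Line 4: ['give', 'coffee'] (min_width=11, slack=2)
Line 5: ['owl', 'letter', 'an'] (min_width=13, slack=0)
Line 6: ['string', 'clean'] (min_width=12, slack=1)
Line 7: ['telescope'] (min_width=9, slack=4)
Line 8: ['tired', 'gentle'] (min_width=12, slack=1)
Line 9: ['tomato', 'low'] (min_width=10, slack=3)
Line 10: ['machine', 'any'] (min_width=11, slack=2)
Line 11: ['from', 'small'] (min_width=10, slack=3)
Total lines: 11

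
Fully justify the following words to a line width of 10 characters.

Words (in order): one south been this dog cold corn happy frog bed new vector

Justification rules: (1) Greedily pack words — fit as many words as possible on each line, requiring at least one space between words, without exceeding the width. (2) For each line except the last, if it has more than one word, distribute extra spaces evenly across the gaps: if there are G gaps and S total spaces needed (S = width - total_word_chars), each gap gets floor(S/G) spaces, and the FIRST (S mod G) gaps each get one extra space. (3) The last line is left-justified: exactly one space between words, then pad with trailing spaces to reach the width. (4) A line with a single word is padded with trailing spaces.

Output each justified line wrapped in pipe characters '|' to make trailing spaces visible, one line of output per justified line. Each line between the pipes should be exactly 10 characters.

Line 1: ['one', 'south'] (min_width=9, slack=1)
Line 2: ['been', 'this'] (min_width=9, slack=1)
Line 3: ['dog', 'cold'] (min_width=8, slack=2)
Line 4: ['corn', 'happy'] (min_width=10, slack=0)
Line 5: ['frog', 'bed'] (min_width=8, slack=2)
Line 6: ['new', 'vector'] (min_width=10, slack=0)

Answer: |one  south|
|been  this|
|dog   cold|
|corn happy|
|frog   bed|
|new vector|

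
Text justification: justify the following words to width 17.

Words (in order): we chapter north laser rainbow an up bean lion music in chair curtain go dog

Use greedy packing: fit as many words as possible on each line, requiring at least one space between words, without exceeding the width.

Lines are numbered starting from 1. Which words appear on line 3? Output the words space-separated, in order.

Line 1: ['we', 'chapter', 'north'] (min_width=16, slack=1)
Line 2: ['laser', 'rainbow', 'an'] (min_width=16, slack=1)
Line 3: ['up', 'bean', 'lion'] (min_width=12, slack=5)
Line 4: ['music', 'in', 'chair'] (min_width=14, slack=3)
Line 5: ['curtain', 'go', 'dog'] (min_width=14, slack=3)

Answer: up bean lion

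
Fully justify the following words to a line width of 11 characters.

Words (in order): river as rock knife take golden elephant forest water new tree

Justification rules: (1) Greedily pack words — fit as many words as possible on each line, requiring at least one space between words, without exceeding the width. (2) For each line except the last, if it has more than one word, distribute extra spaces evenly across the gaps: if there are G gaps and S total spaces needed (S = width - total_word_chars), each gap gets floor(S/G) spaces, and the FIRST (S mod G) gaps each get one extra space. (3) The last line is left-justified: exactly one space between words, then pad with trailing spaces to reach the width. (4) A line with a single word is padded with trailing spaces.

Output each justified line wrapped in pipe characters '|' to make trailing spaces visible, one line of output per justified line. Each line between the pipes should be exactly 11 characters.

Answer: |river    as|
|rock  knife|
|take golden|
|elephant   |
|forest     |
|water   new|
|tree       |

Derivation:
Line 1: ['river', 'as'] (min_width=8, slack=3)
Line 2: ['rock', 'knife'] (min_width=10, slack=1)
Line 3: ['take', 'golden'] (min_width=11, slack=0)
Line 4: ['elephant'] (min_width=8, slack=3)
Line 5: ['forest'] (min_width=6, slack=5)
Line 6: ['water', 'new'] (min_width=9, slack=2)
Line 7: ['tree'] (min_width=4, slack=7)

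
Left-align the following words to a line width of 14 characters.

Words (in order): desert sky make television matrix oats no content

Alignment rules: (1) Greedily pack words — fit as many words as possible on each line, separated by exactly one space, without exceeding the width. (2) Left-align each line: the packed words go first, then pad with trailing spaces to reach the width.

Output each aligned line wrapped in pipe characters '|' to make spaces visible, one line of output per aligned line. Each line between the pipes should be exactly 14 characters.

Answer: |desert sky    |
|make          |
|television    |
|matrix oats no|
|content       |

Derivation:
Line 1: ['desert', 'sky'] (min_width=10, slack=4)
Line 2: ['make'] (min_width=4, slack=10)
Line 3: ['television'] (min_width=10, slack=4)
Line 4: ['matrix', 'oats', 'no'] (min_width=14, slack=0)
Line 5: ['content'] (min_width=7, slack=7)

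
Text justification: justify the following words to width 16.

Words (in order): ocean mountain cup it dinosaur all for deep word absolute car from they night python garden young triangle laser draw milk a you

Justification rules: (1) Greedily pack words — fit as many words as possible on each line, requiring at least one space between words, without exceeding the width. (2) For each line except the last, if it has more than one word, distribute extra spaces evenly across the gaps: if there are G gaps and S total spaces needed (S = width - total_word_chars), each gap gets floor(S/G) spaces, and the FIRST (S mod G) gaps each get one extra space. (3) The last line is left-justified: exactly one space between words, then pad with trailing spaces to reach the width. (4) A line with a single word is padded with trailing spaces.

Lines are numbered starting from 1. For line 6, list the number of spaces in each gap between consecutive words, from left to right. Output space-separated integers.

Line 1: ['ocean', 'mountain'] (min_width=14, slack=2)
Line 2: ['cup', 'it', 'dinosaur'] (min_width=15, slack=1)
Line 3: ['all', 'for', 'deep'] (min_width=12, slack=4)
Line 4: ['word', 'absolute'] (min_width=13, slack=3)
Line 5: ['car', 'from', 'they'] (min_width=13, slack=3)
Line 6: ['night', 'python'] (min_width=12, slack=4)
Line 7: ['garden', 'young'] (min_width=12, slack=4)
Line 8: ['triangle', 'laser'] (min_width=14, slack=2)
Line 9: ['draw', 'milk', 'a', 'you'] (min_width=15, slack=1)

Answer: 5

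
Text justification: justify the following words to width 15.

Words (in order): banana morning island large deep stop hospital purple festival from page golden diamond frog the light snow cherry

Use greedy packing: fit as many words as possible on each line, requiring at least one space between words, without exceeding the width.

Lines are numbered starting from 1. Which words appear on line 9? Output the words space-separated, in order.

Line 1: ['banana', 'morning'] (min_width=14, slack=1)
Line 2: ['island', 'large'] (min_width=12, slack=3)
Line 3: ['deep', 'stop'] (min_width=9, slack=6)
Line 4: ['hospital', 'purple'] (min_width=15, slack=0)
Line 5: ['festival', 'from'] (min_width=13, slack=2)
Line 6: ['page', 'golden'] (min_width=11, slack=4)
Line 7: ['diamond', 'frog'] (min_width=12, slack=3)
Line 8: ['the', 'light', 'snow'] (min_width=14, slack=1)
Line 9: ['cherry'] (min_width=6, slack=9)

Answer: cherry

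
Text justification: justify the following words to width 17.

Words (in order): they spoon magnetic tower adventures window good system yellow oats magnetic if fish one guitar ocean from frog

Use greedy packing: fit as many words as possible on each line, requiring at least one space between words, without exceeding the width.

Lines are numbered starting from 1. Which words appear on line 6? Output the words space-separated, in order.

Answer: magnetic if fish

Derivation:
Line 1: ['they', 'spoon'] (min_width=10, slack=7)
Line 2: ['magnetic', 'tower'] (min_width=14, slack=3)
Line 3: ['adventures', 'window'] (min_width=17, slack=0)
Line 4: ['good', 'system'] (min_width=11, slack=6)
Line 5: ['yellow', 'oats'] (min_width=11, slack=6)
Line 6: ['magnetic', 'if', 'fish'] (min_width=16, slack=1)
Line 7: ['one', 'guitar', 'ocean'] (min_width=16, slack=1)
Line 8: ['from', 'frog'] (min_width=9, slack=8)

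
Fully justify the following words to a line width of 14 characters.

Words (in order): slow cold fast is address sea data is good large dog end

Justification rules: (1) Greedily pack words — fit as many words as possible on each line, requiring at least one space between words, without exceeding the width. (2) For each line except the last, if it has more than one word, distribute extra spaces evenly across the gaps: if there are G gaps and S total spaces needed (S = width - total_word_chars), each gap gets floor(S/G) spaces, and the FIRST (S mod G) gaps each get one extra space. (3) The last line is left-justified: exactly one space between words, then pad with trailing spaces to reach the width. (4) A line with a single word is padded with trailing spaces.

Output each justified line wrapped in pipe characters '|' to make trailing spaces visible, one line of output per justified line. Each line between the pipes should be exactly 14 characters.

Line 1: ['slow', 'cold', 'fast'] (min_width=14, slack=0)
Line 2: ['is', 'address', 'sea'] (min_width=14, slack=0)
Line 3: ['data', 'is', 'good'] (min_width=12, slack=2)
Line 4: ['large', 'dog', 'end'] (min_width=13, slack=1)

Answer: |slow cold fast|
|is address sea|
|data  is  good|
|large dog end |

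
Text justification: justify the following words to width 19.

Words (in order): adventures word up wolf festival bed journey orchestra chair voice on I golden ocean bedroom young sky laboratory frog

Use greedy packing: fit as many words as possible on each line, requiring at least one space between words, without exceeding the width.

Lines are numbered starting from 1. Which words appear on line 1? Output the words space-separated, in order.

Answer: adventures word up

Derivation:
Line 1: ['adventures', 'word', 'up'] (min_width=18, slack=1)
Line 2: ['wolf', 'festival', 'bed'] (min_width=17, slack=2)
Line 3: ['journey', 'orchestra'] (min_width=17, slack=2)
Line 4: ['chair', 'voice', 'on', 'I'] (min_width=16, slack=3)
Line 5: ['golden', 'ocean'] (min_width=12, slack=7)
Line 6: ['bedroom', 'young', 'sky'] (min_width=17, slack=2)
Line 7: ['laboratory', 'frog'] (min_width=15, slack=4)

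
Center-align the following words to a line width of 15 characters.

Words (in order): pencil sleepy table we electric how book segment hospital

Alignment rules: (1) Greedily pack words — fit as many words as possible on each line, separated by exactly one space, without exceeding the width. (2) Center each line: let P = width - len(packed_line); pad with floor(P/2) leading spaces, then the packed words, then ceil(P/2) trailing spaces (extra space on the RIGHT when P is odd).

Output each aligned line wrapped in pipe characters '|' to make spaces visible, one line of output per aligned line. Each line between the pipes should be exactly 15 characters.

Answer: | pencil sleepy |
|   table we    |
| electric how  |
| book segment  |
|   hospital    |

Derivation:
Line 1: ['pencil', 'sleepy'] (min_width=13, slack=2)
Line 2: ['table', 'we'] (min_width=8, slack=7)
Line 3: ['electric', 'how'] (min_width=12, slack=3)
Line 4: ['book', 'segment'] (min_width=12, slack=3)
Line 5: ['hospital'] (min_width=8, slack=7)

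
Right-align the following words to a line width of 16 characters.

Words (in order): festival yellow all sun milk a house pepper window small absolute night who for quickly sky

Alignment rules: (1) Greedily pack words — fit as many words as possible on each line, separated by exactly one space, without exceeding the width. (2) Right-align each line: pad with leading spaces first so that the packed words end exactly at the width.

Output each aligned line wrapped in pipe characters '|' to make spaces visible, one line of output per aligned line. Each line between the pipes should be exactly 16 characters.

Answer: | festival yellow|
|  all sun milk a|
|    house pepper|
|    window small|
|  absolute night|
| who for quickly|
|             sky|

Derivation:
Line 1: ['festival', 'yellow'] (min_width=15, slack=1)
Line 2: ['all', 'sun', 'milk', 'a'] (min_width=14, slack=2)
Line 3: ['house', 'pepper'] (min_width=12, slack=4)
Line 4: ['window', 'small'] (min_width=12, slack=4)
Line 5: ['absolute', 'night'] (min_width=14, slack=2)
Line 6: ['who', 'for', 'quickly'] (min_width=15, slack=1)
Line 7: ['sky'] (min_width=3, slack=13)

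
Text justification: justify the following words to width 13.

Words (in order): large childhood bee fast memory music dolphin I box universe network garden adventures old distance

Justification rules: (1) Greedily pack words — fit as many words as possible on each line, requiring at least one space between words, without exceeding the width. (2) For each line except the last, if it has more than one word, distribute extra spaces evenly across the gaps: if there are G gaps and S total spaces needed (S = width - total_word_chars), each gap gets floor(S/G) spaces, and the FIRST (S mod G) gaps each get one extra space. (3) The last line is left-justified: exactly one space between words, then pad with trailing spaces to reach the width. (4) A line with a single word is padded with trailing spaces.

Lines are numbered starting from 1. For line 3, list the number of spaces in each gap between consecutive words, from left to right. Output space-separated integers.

Line 1: ['large'] (min_width=5, slack=8)
Line 2: ['childhood', 'bee'] (min_width=13, slack=0)
Line 3: ['fast', 'memory'] (min_width=11, slack=2)
Line 4: ['music', 'dolphin'] (min_width=13, slack=0)
Line 5: ['I', 'box'] (min_width=5, slack=8)
Line 6: ['universe'] (min_width=8, slack=5)
Line 7: ['network'] (min_width=7, slack=6)
Line 8: ['garden'] (min_width=6, slack=7)
Line 9: ['adventures'] (min_width=10, slack=3)
Line 10: ['old', 'distance'] (min_width=12, slack=1)

Answer: 3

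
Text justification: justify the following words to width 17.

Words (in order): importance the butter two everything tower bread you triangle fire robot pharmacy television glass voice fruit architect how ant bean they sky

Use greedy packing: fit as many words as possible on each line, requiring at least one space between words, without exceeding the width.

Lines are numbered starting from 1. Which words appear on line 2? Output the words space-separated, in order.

Answer: butter two

Derivation:
Line 1: ['importance', 'the'] (min_width=14, slack=3)
Line 2: ['butter', 'two'] (min_width=10, slack=7)
Line 3: ['everything', 'tower'] (min_width=16, slack=1)
Line 4: ['bread', 'you'] (min_width=9, slack=8)
Line 5: ['triangle', 'fire'] (min_width=13, slack=4)
Line 6: ['robot', 'pharmacy'] (min_width=14, slack=3)
Line 7: ['television', 'glass'] (min_width=16, slack=1)
Line 8: ['voice', 'fruit'] (min_width=11, slack=6)
Line 9: ['architect', 'how', 'ant'] (min_width=17, slack=0)
Line 10: ['bean', 'they', 'sky'] (min_width=13, slack=4)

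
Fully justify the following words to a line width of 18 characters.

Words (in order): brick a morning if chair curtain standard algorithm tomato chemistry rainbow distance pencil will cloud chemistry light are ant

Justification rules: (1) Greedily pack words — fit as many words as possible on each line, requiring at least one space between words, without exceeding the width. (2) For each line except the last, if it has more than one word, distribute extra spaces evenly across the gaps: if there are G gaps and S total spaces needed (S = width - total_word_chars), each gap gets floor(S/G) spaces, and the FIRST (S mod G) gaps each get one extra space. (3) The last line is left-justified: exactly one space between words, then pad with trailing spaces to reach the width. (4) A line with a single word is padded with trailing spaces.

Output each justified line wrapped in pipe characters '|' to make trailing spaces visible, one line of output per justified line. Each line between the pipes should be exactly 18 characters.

Answer: |brick a morning if|
|chair      curtain|
|standard algorithm|
|tomato   chemistry|
|rainbow   distance|
|pencil  will cloud|
|chemistry    light|
|are ant           |

Derivation:
Line 1: ['brick', 'a', 'morning', 'if'] (min_width=18, slack=0)
Line 2: ['chair', 'curtain'] (min_width=13, slack=5)
Line 3: ['standard', 'algorithm'] (min_width=18, slack=0)
Line 4: ['tomato', 'chemistry'] (min_width=16, slack=2)
Line 5: ['rainbow', 'distance'] (min_width=16, slack=2)
Line 6: ['pencil', 'will', 'cloud'] (min_width=17, slack=1)
Line 7: ['chemistry', 'light'] (min_width=15, slack=3)
Line 8: ['are', 'ant'] (min_width=7, slack=11)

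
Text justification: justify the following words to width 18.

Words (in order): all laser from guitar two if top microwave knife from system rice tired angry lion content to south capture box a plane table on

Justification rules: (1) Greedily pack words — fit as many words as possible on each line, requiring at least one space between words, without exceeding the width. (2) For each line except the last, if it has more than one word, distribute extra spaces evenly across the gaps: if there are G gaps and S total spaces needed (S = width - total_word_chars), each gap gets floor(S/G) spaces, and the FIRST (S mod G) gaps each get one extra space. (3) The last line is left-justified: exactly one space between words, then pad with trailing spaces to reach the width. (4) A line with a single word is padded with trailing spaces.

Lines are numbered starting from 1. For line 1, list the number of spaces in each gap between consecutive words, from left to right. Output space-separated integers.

Answer: 3 3

Derivation:
Line 1: ['all', 'laser', 'from'] (min_width=14, slack=4)
Line 2: ['guitar', 'two', 'if', 'top'] (min_width=17, slack=1)
Line 3: ['microwave', 'knife'] (min_width=15, slack=3)
Line 4: ['from', 'system', 'rice'] (min_width=16, slack=2)
Line 5: ['tired', 'angry', 'lion'] (min_width=16, slack=2)
Line 6: ['content', 'to', 'south'] (min_width=16, slack=2)
Line 7: ['capture', 'box', 'a'] (min_width=13, slack=5)
Line 8: ['plane', 'table', 'on'] (min_width=14, slack=4)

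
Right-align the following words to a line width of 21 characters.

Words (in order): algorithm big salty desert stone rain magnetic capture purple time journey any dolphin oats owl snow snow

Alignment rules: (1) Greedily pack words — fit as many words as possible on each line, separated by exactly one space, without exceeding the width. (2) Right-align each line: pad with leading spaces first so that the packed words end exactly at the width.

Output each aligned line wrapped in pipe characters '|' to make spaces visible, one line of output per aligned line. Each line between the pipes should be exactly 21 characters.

Answer: |  algorithm big salty|
|    desert stone rain|
|     magnetic capture|
|  purple time journey|
| any dolphin oats owl|
|            snow snow|

Derivation:
Line 1: ['algorithm', 'big', 'salty'] (min_width=19, slack=2)
Line 2: ['desert', 'stone', 'rain'] (min_width=17, slack=4)
Line 3: ['magnetic', 'capture'] (min_width=16, slack=5)
Line 4: ['purple', 'time', 'journey'] (min_width=19, slack=2)
Line 5: ['any', 'dolphin', 'oats', 'owl'] (min_width=20, slack=1)
Line 6: ['snow', 'snow'] (min_width=9, slack=12)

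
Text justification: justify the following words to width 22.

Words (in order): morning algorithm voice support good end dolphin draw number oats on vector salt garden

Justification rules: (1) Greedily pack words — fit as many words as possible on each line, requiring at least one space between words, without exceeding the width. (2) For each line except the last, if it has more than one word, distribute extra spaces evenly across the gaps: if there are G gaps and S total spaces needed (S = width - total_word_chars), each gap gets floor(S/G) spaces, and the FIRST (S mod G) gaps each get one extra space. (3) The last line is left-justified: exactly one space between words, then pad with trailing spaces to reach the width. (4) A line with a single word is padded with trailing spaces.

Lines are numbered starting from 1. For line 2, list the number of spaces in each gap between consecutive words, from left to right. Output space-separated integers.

Answer: 1 1 1

Derivation:
Line 1: ['morning', 'algorithm'] (min_width=17, slack=5)
Line 2: ['voice', 'support', 'good', 'end'] (min_width=22, slack=0)
Line 3: ['dolphin', 'draw', 'number'] (min_width=19, slack=3)
Line 4: ['oats', 'on', 'vector', 'salt'] (min_width=19, slack=3)
Line 5: ['garden'] (min_width=6, slack=16)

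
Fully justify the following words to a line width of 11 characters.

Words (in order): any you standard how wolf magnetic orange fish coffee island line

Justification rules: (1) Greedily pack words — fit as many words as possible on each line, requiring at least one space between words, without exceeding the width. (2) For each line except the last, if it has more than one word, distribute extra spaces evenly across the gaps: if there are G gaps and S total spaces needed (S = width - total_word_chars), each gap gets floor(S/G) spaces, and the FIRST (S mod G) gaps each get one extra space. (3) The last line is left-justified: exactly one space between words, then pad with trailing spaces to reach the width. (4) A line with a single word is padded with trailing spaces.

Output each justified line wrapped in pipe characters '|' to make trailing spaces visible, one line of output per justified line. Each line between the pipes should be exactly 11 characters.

Line 1: ['any', 'you'] (min_width=7, slack=4)
Line 2: ['standard'] (min_width=8, slack=3)
Line 3: ['how', 'wolf'] (min_width=8, slack=3)
Line 4: ['magnetic'] (min_width=8, slack=3)
Line 5: ['orange', 'fish'] (min_width=11, slack=0)
Line 6: ['coffee'] (min_width=6, slack=5)
Line 7: ['island', 'line'] (min_width=11, slack=0)

Answer: |any     you|
|standard   |
|how    wolf|
|magnetic   |
|orange fish|
|coffee     |
|island line|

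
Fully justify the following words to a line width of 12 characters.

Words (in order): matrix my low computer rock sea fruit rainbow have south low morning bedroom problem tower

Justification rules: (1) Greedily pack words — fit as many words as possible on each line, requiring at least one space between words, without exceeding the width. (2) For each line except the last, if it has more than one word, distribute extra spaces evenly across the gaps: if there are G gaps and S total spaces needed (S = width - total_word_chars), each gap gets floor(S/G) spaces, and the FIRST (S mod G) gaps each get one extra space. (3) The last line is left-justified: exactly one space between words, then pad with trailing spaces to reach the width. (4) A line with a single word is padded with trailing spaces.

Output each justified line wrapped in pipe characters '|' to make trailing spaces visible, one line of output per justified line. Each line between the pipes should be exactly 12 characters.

Answer: |matrix    my|
|low computer|
|rock     sea|
|fruit       |
|rainbow have|
|south    low|
|morning     |
|bedroom     |
|problem     |
|tower       |

Derivation:
Line 1: ['matrix', 'my'] (min_width=9, slack=3)
Line 2: ['low', 'computer'] (min_width=12, slack=0)
Line 3: ['rock', 'sea'] (min_width=8, slack=4)
Line 4: ['fruit'] (min_width=5, slack=7)
Line 5: ['rainbow', 'have'] (min_width=12, slack=0)
Line 6: ['south', 'low'] (min_width=9, slack=3)
Line 7: ['morning'] (min_width=7, slack=5)
Line 8: ['bedroom'] (min_width=7, slack=5)
Line 9: ['problem'] (min_width=7, slack=5)
Line 10: ['tower'] (min_width=5, slack=7)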